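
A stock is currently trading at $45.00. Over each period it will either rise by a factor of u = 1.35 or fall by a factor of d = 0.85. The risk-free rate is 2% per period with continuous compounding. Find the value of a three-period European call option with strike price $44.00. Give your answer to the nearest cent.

Risk-neutral probability p = (e^0.02 − 0.85)/(1.35 − 0.85) = 0.1702/0.5000 = 0.3404
Terminal stock prices: S_uuu = 110.7, S_uud = 69.71, S_udd = 43.89, S_ddd = 27.64
Terminal payoffs (S − K): max(66.72, 0) = 66.72, max(25.71, 0) = 25.71, max(-0.1081, 0) = 0, max(-16.36, 0) = 0
Node uu (S = 82.01): V_uu = e^(−0.02)·[0.3404·66.7169 + 0.6596·25.7106] = 38.8838
Node ud (S = 51.64): V_ud = e^(−0.02)·[0.3404·25.7106 + 0.6596·0.0000] = 8.5787
Node dd (S = 32.51): V_dd = e^(−0.02)·[0.3404·0.0000 + 0.6596·0.0000] = 0.0000
Node u (S = 60.75): V_u = e^(−0.02)·[0.3404·38.8838 + 0.6596·8.5787] = 18.5205
Node d (S = 38.25): V_d = e^(−0.02)·[0.3404·8.5787 + 0.6596·0.0000] = 2.8624
Node 0 (S = 45): V_0 = e^(−0.02)·[0.3404·18.5205 + 0.6596·2.8624] = 8.0302

$8.03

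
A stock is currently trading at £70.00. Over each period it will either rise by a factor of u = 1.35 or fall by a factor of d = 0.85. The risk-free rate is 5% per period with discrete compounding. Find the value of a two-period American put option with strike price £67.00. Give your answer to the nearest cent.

£5.36

Risk-neutral probability p = (1 + 0.05 − 0.85)/(1.35 − 0.85) = 0.2000/0.5000 = 0.4000
Terminal stock prices: S_uu = 127.6, S_ud = 80.33, S_dd = 50.57
Terminal payoffs (K − S): max(-60.58, 0) = 0, max(-13.33, 0) = 0, max(16.43, 0) = 16.43
Node u (S = 94.5): continuation = 1/1.05·[0.4000·0.0000 + 0.6000·0.0000] = 0.0000; exercise value = 0.0000 ≤ continuation, so V_u = 0.0000
Node d (S = 59.5): continuation = 1/1.05·[0.4000·0.0000 + 0.6000·16.4250] = 9.3857; exercise value = 7.5000 ≤ continuation, so V_d = 9.3857
Node 0 (S = 70): continuation = 1/1.05·[0.4000·0.0000 + 0.6000·9.3857] = 5.3633; exercise value = 0.0000 ≤ continuation, so V_0 = 5.3633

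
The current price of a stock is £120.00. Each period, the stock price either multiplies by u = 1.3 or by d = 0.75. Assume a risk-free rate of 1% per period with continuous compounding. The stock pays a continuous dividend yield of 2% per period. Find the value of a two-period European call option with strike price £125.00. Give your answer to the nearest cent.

£14.53

Per-period risk-free factor R = e^0.01 = 1.0101; dividend-adjusted growth = e^(0.01−0.02) = 0.9900.
Risk-neutral probability p = (0.9900 − 0.75)/(1.3 − 0.75) = 0.2400/0.5500 = 0.4365
Terminal stock prices: S_uu = 202.8, S_ud = 117, S_dd = 67.5
Terminal payoffs (S − K): max(77.8, 0) = 77.8, max(-8, 0) = 0, max(-57.5, 0) = 0
Node u (S = 156): V_u = e^(−0.01)·[0.4365·77.8000 + 0.5635·0.0000] = 33.6183
Node d (S = 90): V_d = e^(−0.01)·[0.4365·0.0000 + 0.5635·0.0000] = 0.0000
Node 0 (S = 120): V_0 = e^(−0.01)·[0.4365·33.6183 + 0.5635·0.0000] = 14.5268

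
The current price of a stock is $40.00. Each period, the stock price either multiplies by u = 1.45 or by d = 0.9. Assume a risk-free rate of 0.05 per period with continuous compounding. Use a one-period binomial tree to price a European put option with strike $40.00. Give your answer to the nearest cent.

$2.76

Risk-neutral probability p = (e^0.05 − 0.9)/(1.45 − 0.9) = 0.1513/0.5500 = 0.2750
Terminal stock prices: S_u = 58, S_d = 36
Terminal payoffs (K − S): max(-18, 0) = 0, max(4, 0) = 4
Node 0 (S = 40): V_0 = e^(−0.05)·[0.2750·0.0000 + 0.7250·4.0000] = 2.7584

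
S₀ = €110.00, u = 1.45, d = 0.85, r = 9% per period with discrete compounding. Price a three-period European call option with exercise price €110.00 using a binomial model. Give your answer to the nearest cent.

Risk-neutral probability p = (1 + 0.09 − 0.85)/(1.45 − 0.85) = 0.2400/0.6000 = 0.4000
Terminal stock prices: S_uuu = 335.3, S_uud = 196.6, S_udd = 115.2, S_ddd = 67.55
Terminal payoffs (S − K): max(225.3, 0) = 225.3, max(86.58, 0) = 86.58, max(5.239, 0) = 5.239, max(-42.45, 0) = 0
Node uu (S = 231.3): V_uu = 1/1.09·[0.4000·225.3487 + 0.6000·86.5838] = 130.3576
Node ud (S = 135.6): V_ud = 1/1.09·[0.4000·86.5838 + 0.6000·5.2387] = 34.6576
Node dd (S = 79.47): V_dd = 1/1.09·[0.4000·5.2387 + 0.6000·0.0000] = 1.9225
Node u (S = 159.5): V_u = 1/1.09·[0.4000·130.3576 + 0.6000·34.6576] = 66.9152
Node d (S = 93.5): V_d = 1/1.09·[0.4000·34.6576 + 0.6000·1.9225] = 13.7766
Node 0 (S = 110): V_0 = 1/1.09·[0.4000·66.9152 + 0.6000·13.7766] = 32.1395

€32.14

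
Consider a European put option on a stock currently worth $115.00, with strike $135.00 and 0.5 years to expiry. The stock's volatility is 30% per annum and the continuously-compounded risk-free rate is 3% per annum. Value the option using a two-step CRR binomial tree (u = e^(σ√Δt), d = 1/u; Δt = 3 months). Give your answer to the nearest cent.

$22.73

CRR parameters: u = e^(σ√Δt) = e^(0.3·√0.25) = 1.1618, d = 1/u = 0.8607
Per-period rate: rΔt = 0.03·0.25 = 0.0075, so R = e^0.0075 = 1.0075
Risk-neutral probability p = (e^0.0075 − 0.8607)/(1.1618 − 0.8607) = 0.1468/0.3011 = 0.4876
Terminal stock prices: S_uu = 155.2, S_ud = 115, S_dd = 85.19
Terminal payoffs (K − S): max(-20.23, 0) = 0, max(20, 0) = 20, max(49.81, 0) = 49.81
Node u (S = 133.6): V_u = e^(−0.0075)·[0.4876·0.0000 + 0.5124·20.0000] = 10.1720
Node d (S = 98.98): V_d = e^(−0.0075)·[0.4876·20.0000 + 0.5124·49.8059] = 35.0099
Node 0 (S = 115): V_0 = e^(−0.0075)·[0.4876·10.1720 + 0.5124·35.0099] = 22.7286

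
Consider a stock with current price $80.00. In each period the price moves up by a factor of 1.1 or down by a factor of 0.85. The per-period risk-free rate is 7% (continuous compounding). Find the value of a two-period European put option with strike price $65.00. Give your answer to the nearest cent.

$0.08

Risk-neutral probability p = (e^0.07 − 0.85)/(1.1 − 0.85) = 0.2225/0.2500 = 0.8900
Terminal stock prices: S_uu = 96.8, S_ud = 74.8, S_dd = 57.8
Terminal payoffs (K − S): max(-31.8, 0) = 0, max(-9.8, 0) = 0, max(7.2, 0) = 7.2
Node u (S = 88): V_u = e^(−0.07)·[0.8900·0.0000 + 0.1100·0.0000] = 0.0000
Node d (S = 68): V_d = e^(−0.07)·[0.8900·0.0000 + 0.1100·7.2000] = 0.7382
Node 0 (S = 80): V_0 = e^(−0.07)·[0.8900·0.0000 + 0.1100·0.7382] = 0.0757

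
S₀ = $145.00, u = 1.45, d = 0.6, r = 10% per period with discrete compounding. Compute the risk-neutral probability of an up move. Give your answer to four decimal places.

p = 0.5882

Risk-neutral probability p = (1 + 0.1 − 0.6)/(1.45 − 0.6) = 0.5000/0.8500 = 0.5882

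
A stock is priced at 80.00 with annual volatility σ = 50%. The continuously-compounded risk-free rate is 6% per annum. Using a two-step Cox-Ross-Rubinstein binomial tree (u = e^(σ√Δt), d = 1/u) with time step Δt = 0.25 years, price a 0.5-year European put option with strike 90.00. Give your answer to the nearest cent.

CRR parameters: u = e^(σ√Δt) = e^(0.5·√0.25) = 1.2840, d = 1/u = 0.7788
Per-period rate: rΔt = 0.06·0.25 = 0.015, so R = e^0.015 = 1.0151
Risk-neutral probability p = (e^0.015 − 0.7788)/(1.2840 − 0.7788) = 0.2363/0.5052 = 0.4677
Terminal stock prices: S_uu = 131.9, S_ud = 80, S_dd = 48.52
Terminal payoffs (K − S): max(-41.9, 0) = 0, max(10, 0) = 10, max(41.48, 0) = 41.48
Node u (S = 102.7): V_u = e^(−0.015)·[0.4677·0.0000 + 0.5323·10.0000] = 5.2434
Node d (S = 62.3): V_d = e^(−0.015)·[0.4677·10.0000 + 0.5323·41.4775] = 26.3560
Node 0 (S = 80): V_0 = e^(−0.015)·[0.4677·5.2434 + 0.5323·26.3560] = 16.2355

16.24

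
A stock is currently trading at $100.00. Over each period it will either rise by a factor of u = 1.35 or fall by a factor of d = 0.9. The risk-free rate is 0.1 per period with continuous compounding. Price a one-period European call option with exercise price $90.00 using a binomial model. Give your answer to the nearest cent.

Risk-neutral probability p = (e^0.1 − 0.9)/(1.35 − 0.9) = 0.2052/0.4500 = 0.4559
Terminal stock prices: S_u = 135, S_d = 90
Terminal payoffs (S − K): max(45, 0) = 45, max(0, 0) = 0
Node 0 (S = 100): V_0 = e^(−0.1)·[0.4559·45.0000 + 0.5441·0.0000] = 18.5646

$18.56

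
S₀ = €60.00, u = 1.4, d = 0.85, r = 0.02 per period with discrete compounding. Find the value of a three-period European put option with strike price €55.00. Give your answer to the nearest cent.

€5.64

Risk-neutral probability p = (1 + 0.02 − 0.85)/(1.4 − 0.85) = 0.1700/0.5500 = 0.3091
Terminal stock prices: S_uuu = 164.6, S_uud = 99.96, S_udd = 60.69, S_ddd = 36.85
Terminal payoffs (K − S): max(-109.6, 0) = 0, max(-44.96, 0) = 0, max(-5.69, 0) = 0, max(18.15, 0) = 18.15
Node uu (S = 117.6): V_uu = 1/1.02·[0.3091·0.0000 + 0.6909·0.0000] = 0.0000
Node ud (S = 71.4): V_ud = 1/1.02·[0.3091·0.0000 + 0.6909·0.0000] = 0.0000
Node dd (S = 43.35): V_dd = 1/1.02·[0.3091·0.0000 + 0.6909·18.1525] = 12.2958
Node u (S = 84): V_u = 1/1.02·[0.3091·0.0000 + 0.6909·0.0000] = 0.0000
Node d (S = 51): V_d = 1/1.02·[0.3091·0.0000 + 0.6909·12.2958] = 8.3287
Node 0 (S = 60): V_0 = 1/1.02·[0.3091·0.0000 + 0.6909·8.3287] = 5.6416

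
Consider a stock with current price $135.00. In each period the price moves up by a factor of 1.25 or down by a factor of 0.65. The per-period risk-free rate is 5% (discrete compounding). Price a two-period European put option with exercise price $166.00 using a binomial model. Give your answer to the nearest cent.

$33.68

Risk-neutral probability p = (1 + 0.05 − 0.65)/(1.25 − 0.65) = 0.4000/0.6000 = 0.6667
Terminal stock prices: S_uu = 210.9, S_ud = 109.7, S_dd = 57.04
Terminal payoffs (K − S): max(-44.94, 0) = 0, max(56.31, 0) = 56.31, max(109, 0) = 109
Node u (S = 168.8): V_u = 1/1.05·[0.6667·0.0000 + 0.3333·56.3125] = 17.8770
Node d (S = 87.75): V_d = 1/1.05·[0.6667·56.3125 + 0.3333·108.9625] = 70.3452
Node 0 (S = 135): V_0 = 1/1.05·[0.6667·17.8770 + 0.3333·70.3452] = 33.6823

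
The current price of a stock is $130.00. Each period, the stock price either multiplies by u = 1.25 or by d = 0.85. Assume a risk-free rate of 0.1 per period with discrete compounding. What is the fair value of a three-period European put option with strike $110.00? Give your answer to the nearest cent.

$1.20

Risk-neutral probability p = (1 + 0.1 − 0.85)/(1.25 − 0.85) = 0.2500/0.4000 = 0.6250
Terminal stock prices: S_uuu = 253.9, S_uud = 172.7, S_udd = 117.4, S_ddd = 79.84
Terminal payoffs (K − S): max(-143.9, 0) = 0, max(-62.66, 0) = 0, max(-7.406, 0) = 0, max(30.16, 0) = 30.16
Node uu (S = 203.1): V_uu = 1/1.1·[0.6250·0.0000 + 0.3750·0.0000] = 0.0000
Node ud (S = 138.1): V_ud = 1/1.1·[0.6250·0.0000 + 0.3750·0.0000] = 0.0000
Node dd (S = 93.92): V_dd = 1/1.1·[0.6250·0.0000 + 0.3750·30.1638] = 10.2831
Node u (S = 162.5): V_u = 1/1.1·[0.6250·0.0000 + 0.3750·0.0000] = 0.0000
Node d (S = 110.5): V_d = 1/1.1·[0.6250·0.0000 + 0.3750·10.2831] = 3.5056
Node 0 (S = 130): V_0 = 1/1.1·[0.6250·0.0000 + 0.3750·3.5056] = 1.1951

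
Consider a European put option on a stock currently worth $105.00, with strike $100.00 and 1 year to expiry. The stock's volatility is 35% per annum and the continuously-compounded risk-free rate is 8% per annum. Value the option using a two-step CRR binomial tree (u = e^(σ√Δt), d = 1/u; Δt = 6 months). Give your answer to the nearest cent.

$7.65

CRR parameters: u = e^(σ√Δt) = e^(0.35·√0.5) = 1.2808, d = 1/u = 0.7808
Per-period rate: rΔt = 0.08·0.5 = 0.04, so R = e^0.04 = 1.0408
Risk-neutral probability p = (e^0.04 − 0.7808)/(1.2808 − 0.7808) = 0.2601/0.5000 = 0.5201
Terminal stock prices: S_uu = 172.2, S_ud = 105, S_dd = 64.01
Terminal payoffs (K − S): max(-72.25, 0) = 0, max(-5, 0) = 0, max(35.99, 0) = 35.99
Node u (S = 134.5): V_u = e^(−0.04)·[0.5201·0.0000 + 0.4799·0.0000] = 0.0000
Node d (S = 81.98): V_d = e^(−0.04)·[0.5201·0.0000 + 0.4799·35.9934] = 16.5975
Node 0 (S = 105): V_0 = e^(−0.04)·[0.5201·0.0000 + 0.4799·16.5975] = 7.6535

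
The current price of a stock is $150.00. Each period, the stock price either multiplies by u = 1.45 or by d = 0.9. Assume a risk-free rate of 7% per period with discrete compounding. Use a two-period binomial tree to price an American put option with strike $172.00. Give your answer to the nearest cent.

$23.89

Risk-neutral probability p = (1 + 0.07 − 0.9)/(1.45 − 0.9) = 0.1700/0.5500 = 0.3091
Terminal stock prices: S_uu = 315.4, S_ud = 195.8, S_dd = 121.5
Terminal payoffs (K − S): max(-143.4, 0) = 0, max(-23.75, 0) = 0, max(50.5, 0) = 50.5
Node u (S = 217.5): continuation = 1/1.07·[0.3091·0.0000 + 0.6909·0.0000] = 0.0000; exercise value = 0.0000 ≤ continuation, so V_u = 0.0000
Node d (S = 135): continuation = 1/1.07·[0.3091·0.0000 + 0.6909·50.5000] = 32.6083; exercise value = 37.0000 > continuation, so V_d = 37.0000 (exercise)
Node 0 (S = 150): continuation = 1/1.07·[0.3091·0.0000 + 0.6909·37.0000] = 23.8912; exercise value = 22.0000 ≤ continuation, so V_0 = 23.8912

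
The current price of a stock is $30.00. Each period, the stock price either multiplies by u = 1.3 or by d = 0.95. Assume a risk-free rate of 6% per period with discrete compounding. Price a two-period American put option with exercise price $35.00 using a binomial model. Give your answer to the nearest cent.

Risk-neutral probability p = (1 + 0.06 − 0.95)/(1.3 − 0.95) = 0.1100/0.3500 = 0.3143
Terminal stock prices: S_uu = 50.7, S_ud = 37.05, S_dd = 27.07
Terminal payoffs (K − S): max(-15.7, 0) = 0, max(-2.05, 0) = 0, max(7.925, 0) = 7.925
Node u (S = 39): continuation = 1/1.06·[0.3143·0.0000 + 0.6857·0.0000] = 0.0000; exercise value = 0.0000 ≤ continuation, so V_u = 0.0000
Node d (S = 28.5): continuation = 1/1.06·[0.3143·0.0000 + 0.6857·7.9250] = 5.1267; exercise value = 6.5000 > continuation, so V_d = 6.5000 (exercise)
Node 0 (S = 30): continuation = 1/1.06·[0.3143·0.0000 + 0.6857·6.5000] = 4.2049; exercise value = 5.0000 > continuation, so V_0 = 5.0000 (exercise)

$5.00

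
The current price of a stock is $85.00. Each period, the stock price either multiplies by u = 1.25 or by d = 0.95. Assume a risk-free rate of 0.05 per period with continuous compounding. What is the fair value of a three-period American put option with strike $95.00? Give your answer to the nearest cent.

$10.00

Risk-neutral probability p = (e^0.05 − 0.95)/(1.25 − 0.95) = 0.1013/0.3000 = 0.3376
Terminal stock prices: S_uuu = 166, S_uud = 126.2, S_udd = 95.89, S_ddd = 72.88
Terminal payoffs (K − S): max(-71.02, 0) = 0, max(-31.17, 0) = 0, max(-0.8906, 0) = 0, max(22.12, 0) = 22.12
Node uu (S = 132.8): continuation = e^(−0.05)·[0.3376·0.0000 + 0.6624·0.0000] = 0.0000; exercise value = 0.0000 ≤ continuation, so V_uu = 0.0000
Node ud (S = 100.9): continuation = e^(−0.05)·[0.3376·0.0000 + 0.6624·0.0000] = 0.0000; exercise value = 0.0000 ≤ continuation, so V_ud = 0.0000
Node dd (S = 76.71): continuation = e^(−0.05)·[0.3376·0.0000 + 0.6624·22.1231] = 13.9403; exercise value = 18.2875 > continuation, so V_dd = 18.2875 (exercise)
Node u (S = 106.2): continuation = e^(−0.05)·[0.3376·0.0000 + 0.6624·0.0000] = 0.0000; exercise value = 0.0000 ≤ continuation, so V_u = 0.0000
Node d (S = 80.75): continuation = e^(−0.05)·[0.3376·0.0000 + 0.6624·18.2875] = 11.5234; exercise value = 14.2500 > continuation, so V_d = 14.2500 (exercise)
Node 0 (S = 85): continuation = e^(−0.05)·[0.3376·0.0000 + 0.6624·14.2500] = 8.9792; exercise value = 10.0000 > continuation, so V_0 = 10.0000 (exercise)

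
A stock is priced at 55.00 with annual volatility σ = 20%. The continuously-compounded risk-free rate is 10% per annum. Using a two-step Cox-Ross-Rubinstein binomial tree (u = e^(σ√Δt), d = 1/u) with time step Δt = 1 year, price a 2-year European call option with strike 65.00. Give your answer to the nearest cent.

CRR parameters: u = e^(σ√Δt) = e^(0.2·√1) = 1.2214, d = 1/u = 0.8187
Per-period rate: rΔt = 0.1·1 = 0.1, so R = e^0.1 = 1.1052
Risk-neutral probability p = (e^0.1 − 0.8187)/(1.2214 − 0.8187) = 0.2864/0.4027 = 0.7113
Terminal stock prices: S_uu = 82.05, S_ud = 55, S_dd = 36.87
Terminal payoffs (S − K): max(17.05, 0) = 17.05, max(-10, 0) = 0, max(-28.13, 0) = 0
Node u (S = 67.18): V_u = e^(−0.1)·[0.7113·17.0504 + 0.2887·0.0000] = 10.9745
Node d (S = 45.03): V_d = e^(−0.1)·[0.7113·0.0000 + 0.2887·0.0000] = 0.0000
Node 0 (S = 55): V_0 = e^(−0.1)·[0.7113·10.9745 + 0.2887·0.0000] = 7.0638

7.06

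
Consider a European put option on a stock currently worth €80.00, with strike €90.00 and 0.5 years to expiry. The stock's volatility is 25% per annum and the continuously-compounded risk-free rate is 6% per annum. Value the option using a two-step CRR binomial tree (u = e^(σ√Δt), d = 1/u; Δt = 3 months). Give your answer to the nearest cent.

CRR parameters: u = e^(σ√Δt) = e^(0.25·√0.25) = 1.1331, d = 1/u = 0.8825
Per-period rate: rΔt = 0.06·0.25 = 0.015, so R = e^0.015 = 1.0151
Risk-neutral probability p = (e^0.015 − 0.8825)/(1.1331 − 0.8825) = 0.1326/0.2507 = 0.5291
Terminal stock prices: S_uu = 102.7, S_ud = 80, S_dd = 62.3
Terminal payoffs (K − S): max(-12.72, 0) = 0, max(10, 0) = 10, max(27.7, 0) = 27.7
Node u (S = 90.65): V_u = e^(−0.015)·[0.5291·0.0000 + 0.4709·10.0000] = 4.6390
Node d (S = 70.6): V_d = e^(−0.015)·[0.5291·10.0000 + 0.4709·27.6959] = 18.0603
Node 0 (S = 80): V_0 = e^(−0.015)·[0.5291·4.6390 + 0.4709·18.0603] = 10.7961

€10.80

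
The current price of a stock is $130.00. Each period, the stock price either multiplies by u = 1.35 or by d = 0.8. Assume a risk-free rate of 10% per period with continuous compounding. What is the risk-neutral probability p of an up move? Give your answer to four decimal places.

p = 0.5549

Risk-neutral probability p = (e^0.1 − 0.8)/(1.35 − 0.8) = 0.3052/0.5500 = 0.5549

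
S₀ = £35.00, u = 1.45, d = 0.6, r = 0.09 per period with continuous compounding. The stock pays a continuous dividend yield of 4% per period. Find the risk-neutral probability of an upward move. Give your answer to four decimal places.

p = 0.5309

Per-period risk-free factor R = e^0.09 = 1.0942; dividend-adjusted growth = e^(0.09−0.04) = 1.0513.
Risk-neutral probability p = (1.0513 − 0.6)/(1.45 − 0.6) = 0.4513/0.8500 = 0.5309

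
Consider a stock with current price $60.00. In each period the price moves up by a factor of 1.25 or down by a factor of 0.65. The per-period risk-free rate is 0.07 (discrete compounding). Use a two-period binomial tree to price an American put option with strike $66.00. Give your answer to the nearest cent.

Risk-neutral probability p = (1 + 0.07 − 0.65)/(1.25 − 0.65) = 0.4200/0.6000 = 0.7000
Terminal stock prices: S_uu = 93.75, S_ud = 48.75, S_dd = 25.35
Terminal payoffs (K − S): max(-27.75, 0) = 0, max(17.25, 0) = 17.25, max(40.65, 0) = 40.65
Node u (S = 75): continuation = 1/1.07·[0.7000·0.0000 + 0.3000·17.2500] = 4.8364; exercise value = 0.0000 ≤ continuation, so V_u = 4.8364
Node d (S = 39): continuation = 1/1.07·[0.7000·17.2500 + 0.3000·40.6500] = 22.6822; exercise value = 27.0000 > continuation, so V_d = 27.0000 (exercise)
Node 0 (S = 60): continuation = 1/1.07·[0.7000·4.8364 + 0.3000·27.0000] = 10.7341; exercise value = 6.0000 ≤ continuation, so V_0 = 10.7341

$10.73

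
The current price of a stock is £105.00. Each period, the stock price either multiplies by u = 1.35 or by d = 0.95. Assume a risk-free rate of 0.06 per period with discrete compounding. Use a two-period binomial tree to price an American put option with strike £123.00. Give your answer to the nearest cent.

Risk-neutral probability p = (1 + 0.06 − 0.95)/(1.35 − 0.95) = 0.1100/0.4000 = 0.2750
Terminal stock prices: S_uu = 191.4, S_ud = 134.7, S_dd = 94.76
Terminal payoffs (K − S): max(-68.36, 0) = 0, max(-11.66, 0) = 0, max(28.24, 0) = 28.24
Node u (S = 141.8): continuation = 1/1.06·[0.2750·0.0000 + 0.7250·0.0000] = 0.0000; exercise value = 0.0000 ≤ continuation, so V_u = 0.0000
Node d (S = 99.75): continuation = 1/1.06·[0.2750·0.0000 + 0.7250·28.2375] = 19.3134; exercise value = 23.2500 > continuation, so V_d = 23.2500 (exercise)
Node 0 (S = 105): continuation = 1/1.06·[0.2750·0.0000 + 0.7250·23.2500] = 15.9021; exercise value = 18.0000 > continuation, so V_0 = 18.0000 (exercise)

£18.00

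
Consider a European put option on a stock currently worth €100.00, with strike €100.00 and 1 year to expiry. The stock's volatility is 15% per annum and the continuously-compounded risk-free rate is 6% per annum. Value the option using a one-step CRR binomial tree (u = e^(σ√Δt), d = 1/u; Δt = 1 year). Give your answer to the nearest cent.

CRR parameters: u = e^(σ√Δt) = e^(0.15·√1) = 1.1618, d = 1/u = 0.8607
Per-period rate: rΔt = 0.06·1 = 0.06, so R = e^0.06 = 1.0618
Risk-neutral probability p = (e^0.06 − 0.8607)/(1.1618 − 0.8607) = 0.2011/0.3011 = 0.6679
Terminal stock prices: S_u = 116.2, S_d = 86.07
Terminal payoffs (K − S): max(-16.18, 0) = 0, max(13.93, 0) = 13.93
Node 0 (S = 100): V_0 = e^(−0.06)·[0.6679·0.0000 + 0.3321·13.9292] = 4.3562

€4.36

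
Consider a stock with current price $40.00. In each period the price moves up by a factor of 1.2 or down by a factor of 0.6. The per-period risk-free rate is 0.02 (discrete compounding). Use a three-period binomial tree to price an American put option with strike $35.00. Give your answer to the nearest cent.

Risk-neutral probability p = (1 + 0.02 − 0.6)/(1.2 − 0.6) = 0.4200/0.6000 = 0.7000
Terminal stock prices: S_uuu = 69.12, S_uud = 34.56, S_udd = 17.28, S_ddd = 8.64
Terminal payoffs (K − S): max(-34.12, 0) = 0, max(0.44, 0) = 0.44, max(17.72, 0) = 17.72, max(26.36, 0) = 26.36
Node uu (S = 57.6): continuation = 1/1.02·[0.7000·0.0000 + 0.3000·0.4400] = 0.1294; exercise value = 0.0000 ≤ continuation, so V_uu = 0.1294
Node ud (S = 28.8): continuation = 1/1.02·[0.7000·0.4400 + 0.3000·17.7200] = 5.5137; exercise value = 6.2000 > continuation, so V_ud = 6.2000 (exercise)
Node dd (S = 14.4): continuation = 1/1.02·[0.7000·17.7200 + 0.3000·26.3600] = 19.9137; exercise value = 20.6000 > continuation, so V_dd = 20.6000 (exercise)
Node u (S = 48): continuation = 1/1.02·[0.7000·0.1294 + 0.3000·6.2000] = 1.9123; exercise value = 0.0000 ≤ continuation, so V_u = 1.9123
Node d (S = 24): continuation = 1/1.02·[0.7000·6.2000 + 0.3000·20.6000] = 10.3137; exercise value = 11.0000 > continuation, so V_d = 11.0000 (exercise)
Node 0 (S = 40): continuation = 1/1.02·[0.7000·1.9123 + 0.3000·11.0000] = 4.5477; exercise value = 0.0000 ≤ continuation, so V_0 = 4.5477

$4.55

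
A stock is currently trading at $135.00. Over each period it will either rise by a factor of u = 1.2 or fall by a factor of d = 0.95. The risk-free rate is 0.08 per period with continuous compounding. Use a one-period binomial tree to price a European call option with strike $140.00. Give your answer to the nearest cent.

Risk-neutral probability p = (e^0.08 − 0.95)/(1.2 − 0.95) = 0.1333/0.2500 = 0.5331
Terminal stock prices: S_u = 162, S_d = 128.2
Terminal payoffs (S − K): max(22, 0) = 22, max(-11.75, 0) = 0
Node 0 (S = 135): V_0 = e^(−0.08)·[0.5331·22.0000 + 0.4669·0.0000] = 10.8275

$10.83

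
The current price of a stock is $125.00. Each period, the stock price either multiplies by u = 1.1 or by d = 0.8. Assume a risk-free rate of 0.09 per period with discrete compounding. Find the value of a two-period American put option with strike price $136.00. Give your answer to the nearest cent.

Risk-neutral probability p = (1 + 0.09 − 0.8)/(1.1 − 0.8) = 0.2900/0.3000 = 0.9667
Terminal stock prices: S_uu = 151.3, S_ud = 110, S_dd = 80
Terminal payoffs (K − S): max(-15.25, 0) = 0, max(26, 0) = 26, max(56, 0) = 56
Node u (S = 137.5): continuation = 1/1.09·[0.9667·0.0000 + 0.0333·26.0000] = 0.7951; exercise value = 0.0000 ≤ continuation, so V_u = 0.7951
Node d (S = 100): continuation = 1/1.09·[0.9667·26.0000 + 0.0333·56.0000] = 24.7706; exercise value = 36.0000 > continuation, so V_d = 36.0000 (exercise)
Node 0 (S = 125): continuation = 1/1.09·[0.9667·0.7951 + 0.0333·36.0000] = 1.8061; exercise value = 11.0000 > continuation, so V_0 = 11.0000 (exercise)

$11.00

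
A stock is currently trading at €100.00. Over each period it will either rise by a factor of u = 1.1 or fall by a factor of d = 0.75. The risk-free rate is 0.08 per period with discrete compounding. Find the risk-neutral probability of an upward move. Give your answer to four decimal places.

p = 0.9429

Risk-neutral probability p = (1 + 0.08 − 0.75)/(1.1 − 0.75) = 0.3300/0.3500 = 0.9429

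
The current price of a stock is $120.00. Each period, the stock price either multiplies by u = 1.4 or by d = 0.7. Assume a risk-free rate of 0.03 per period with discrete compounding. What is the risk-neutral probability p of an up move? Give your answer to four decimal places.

p = 0.4714

Risk-neutral probability p = (1 + 0.03 − 0.7)/(1.4 − 0.7) = 0.3300/0.7000 = 0.4714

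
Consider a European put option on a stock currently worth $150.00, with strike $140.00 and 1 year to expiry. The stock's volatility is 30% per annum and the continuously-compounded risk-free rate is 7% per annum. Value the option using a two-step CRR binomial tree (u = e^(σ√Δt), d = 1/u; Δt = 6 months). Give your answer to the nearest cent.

$8.60

CRR parameters: u = e^(σ√Δt) = e^(0.3·√0.5) = 1.2363, d = 1/u = 0.8089
Per-period rate: rΔt = 0.07·0.5 = 0.035, so R = e^0.035 = 1.0356
Risk-neutral probability p = (e^0.035 − 0.8089)/(1.2363 − 0.8089) = 0.2268/0.4275 = 0.5305
Terminal stock prices: S_uu = 229.3, S_ud = 150, S_dd = 98.14
Terminal payoffs (K − S): max(-89.27, 0) = 0, max(-10, 0) = 0, max(41.86, 0) = 41.86
Node u (S = 185.4): V_u = e^(−0.035)·[0.5305·0.0000 + 0.4695·0.0000] = 0.0000
Node d (S = 121.3): V_d = e^(−0.035)·[0.5305·0.0000 + 0.4695·41.8623] = 18.9786
Node 0 (S = 150): V_0 = e^(−0.035)·[0.5305·0.0000 + 0.4695·18.9786] = 8.6041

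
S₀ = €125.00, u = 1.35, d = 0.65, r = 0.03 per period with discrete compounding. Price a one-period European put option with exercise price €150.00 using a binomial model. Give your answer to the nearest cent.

Risk-neutral probability p = (1 + 0.03 − 0.65)/(1.35 − 0.65) = 0.3800/0.7000 = 0.5429
Terminal stock prices: S_u = 168.8, S_d = 81.25
Terminal payoffs (K − S): max(-18.75, 0) = 0, max(68.75, 0) = 68.75
Node 0 (S = 125): V_0 = 1/1.03·[0.5429·0.0000 + 0.4571·68.7500] = 30.5132

€30.51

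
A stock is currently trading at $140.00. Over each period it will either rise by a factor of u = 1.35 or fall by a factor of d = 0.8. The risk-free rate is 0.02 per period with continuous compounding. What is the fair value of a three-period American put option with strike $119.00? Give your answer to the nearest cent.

$10.16

Risk-neutral probability p = (e^0.02 − 0.8)/(1.35 − 0.8) = 0.2202/0.5500 = 0.4004
Terminal stock prices: S_uuu = 344.5, S_uud = 204.1, S_udd = 121, S_ddd = 71.68
Terminal payoffs (K − S): max(-225.5, 0) = 0, max(-85.12, 0) = 0, max(-1.96, 0) = 0, max(47.32, 0) = 47.32
Node uu (S = 255.2): continuation = e^(−0.02)·[0.4004·0.0000 + 0.5996·0.0000] = 0.0000; exercise value = 0.0000 ≤ continuation, so V_uu = 0.0000
Node ud (S = 151.2): continuation = e^(−0.02)·[0.4004·0.0000 + 0.5996·0.0000] = 0.0000; exercise value = 0.0000 ≤ continuation, so V_ud = 0.0000
Node dd (S = 89.6): continuation = e^(−0.02)·[0.4004·0.0000 + 0.5996·47.3200] = 27.8128; exercise value = 29.4000 > continuation, so V_dd = 29.4000 (exercise)
Node u (S = 189): continuation = e^(−0.02)·[0.4004·0.0000 + 0.5996·0.0000] = 0.0000; exercise value = 0.0000 ≤ continuation, so V_u = 0.0000
Node d (S = 112): continuation = e^(−0.02)·[0.4004·0.0000 + 0.5996·29.4000] = 17.2802; exercise value = 7.0000 ≤ continuation, so V_d = 17.2802
Node 0 (S = 140): continuation = e^(−0.02)·[0.4004·0.0000 + 0.5996·17.2802] = 10.1566; exercise value = 0.0000 ≤ continuation, so V_0 = 10.1566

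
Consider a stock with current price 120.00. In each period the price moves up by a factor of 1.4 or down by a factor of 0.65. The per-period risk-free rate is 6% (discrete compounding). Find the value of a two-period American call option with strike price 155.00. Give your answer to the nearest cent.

Risk-neutral probability p = (1 + 0.06 − 0.65)/(1.4 − 0.65) = 0.4100/0.7500 = 0.5467
Terminal stock prices: S_uu = 235.2, S_ud = 109.2, S_dd = 50.7
Terminal payoffs (S − K): max(80.2, 0) = 80.2, max(-45.8, 0) = 0, max(-104.3, 0) = 0
Node u (S = 168): continuation = 1/1.06·[0.5467·80.2000 + 0.4533·0.0000] = 41.3610; exercise value = 13.0000 ≤ continuation, so V_u = 41.3610
Node d (S = 78): continuation = 1/1.06·[0.5467·0.0000 + 0.4533·0.0000] = 0.0000; exercise value = 0.0000 ≤ continuation, so V_d = 0.0000
Node 0 (S = 120): continuation = 1/1.06·[0.5467·41.3610 + 0.4533·0.0000] = 21.3308; exercise value = 0.0000 ≤ continuation, so V_0 = 21.3308

21.33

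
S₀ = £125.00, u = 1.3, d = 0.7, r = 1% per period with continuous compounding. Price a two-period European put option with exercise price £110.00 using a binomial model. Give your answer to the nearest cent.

£11.16

Risk-neutral probability p = (e^0.01 − 0.7)/(1.3 − 0.7) = 0.3101/0.6000 = 0.5168
Terminal stock prices: S_uu = 211.3, S_ud = 113.7, S_dd = 61.25
Terminal payoffs (K − S): max(-101.3, 0) = 0, max(-3.75, 0) = 0, max(48.75, 0) = 48.75
Node u (S = 162.5): V_u = e^(−0.01)·[0.5168·0.0000 + 0.4832·0.0000] = 0.0000
Node d (S = 87.5): V_d = e^(−0.01)·[0.5168·0.0000 + 0.4832·48.7500] = 23.3240
Node 0 (S = 125): V_0 = e^(−0.01)·[0.5168·0.0000 + 0.4832·23.3240] = 11.1592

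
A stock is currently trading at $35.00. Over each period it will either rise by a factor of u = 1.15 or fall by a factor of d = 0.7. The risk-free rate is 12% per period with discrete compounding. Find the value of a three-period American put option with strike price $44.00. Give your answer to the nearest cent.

Risk-neutral probability p = (1 + 0.12 − 0.7)/(1.15 − 0.7) = 0.4200/0.4500 = 0.9333
Terminal stock prices: S_uuu = 53.23, S_uud = 32.4, S_udd = 19.72, S_ddd = 12
Terminal payoffs (K − S): max(-9.231, 0) = 0, max(11.6, 0) = 11.6, max(24.28, 0) = 24.28, max(32, 0) = 32
Node uu (S = 46.29): continuation = 1/1.12·[0.9333·0.0000 + 0.0667·11.5988] = 0.6904; exercise value = 0.0000 ≤ continuation, so V_uu = 0.6904
Node ud (S = 28.17): continuation = 1/1.12·[0.9333·11.5988 + 0.0667·24.2775] = 11.1107; exercise value = 15.8250 > continuation, so V_ud = 15.8250 (exercise)
Node dd (S = 17.15): continuation = 1/1.12·[0.9333·24.2775 + 0.0667·31.9950] = 22.1357; exercise value = 26.8500 > continuation, so V_dd = 26.8500 (exercise)
Node u (S = 40.25): continuation = 1/1.12·[0.9333·0.6904 + 0.0667·15.8250] = 1.5173; exercise value = 3.7500 > continuation, so V_u = 3.7500 (exercise)
Node d (S = 24.5): continuation = 1/1.12·[0.9333·15.8250 + 0.0667·26.8500] = 14.7857; exercise value = 19.5000 > continuation, so V_d = 19.5000 (exercise)
Node 0 (S = 35): continuation = 1/1.12·[0.9333·3.7500 + 0.0667·19.5000] = 4.2857; exercise value = 9.0000 > continuation, so V_0 = 9.0000 (exercise)

$9.00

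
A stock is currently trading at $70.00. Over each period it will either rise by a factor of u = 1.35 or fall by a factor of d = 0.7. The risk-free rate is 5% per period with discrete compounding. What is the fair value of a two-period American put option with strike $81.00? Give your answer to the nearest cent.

$17.41

Risk-neutral probability p = (1 + 0.05 − 0.7)/(1.35 − 0.7) = 0.3500/0.6500 = 0.5385
Terminal stock prices: S_uu = 127.6, S_ud = 66.15, S_dd = 34.3
Terminal payoffs (K − S): max(-46.58, 0) = 0, max(14.85, 0) = 14.85, max(46.7, 0) = 46.7
Node u (S = 94.5): continuation = 1/1.05·[0.5385·0.0000 + 0.4615·14.8500] = 6.5275; exercise value = 0.0000 ≤ continuation, so V_u = 6.5275
Node d (S = 49): continuation = 1/1.05·[0.5385·14.8500 + 0.4615·46.7000] = 28.1429; exercise value = 32.0000 > continuation, so V_d = 32.0000 (exercise)
Node 0 (S = 70): continuation = 1/1.05·[0.5385·6.5275 + 0.4615·32.0000] = 17.4134; exercise value = 11.0000 ≤ continuation, so V_0 = 17.4134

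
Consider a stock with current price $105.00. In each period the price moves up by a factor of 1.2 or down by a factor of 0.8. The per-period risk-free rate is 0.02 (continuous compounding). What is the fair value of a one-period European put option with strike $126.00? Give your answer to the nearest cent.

Risk-neutral probability p = (e^0.02 − 0.8)/(1.2 − 0.8) = 0.2202/0.4000 = 0.5505
Terminal stock prices: S_u = 126, S_d = 84
Terminal payoffs (K − S): max(0, 0) = 0, max(42, 0) = 42
Node 0 (S = 105): V_0 = e^(−0.02)·[0.5505·0.0000 + 0.4495·42.0000] = 18.5050

$18.51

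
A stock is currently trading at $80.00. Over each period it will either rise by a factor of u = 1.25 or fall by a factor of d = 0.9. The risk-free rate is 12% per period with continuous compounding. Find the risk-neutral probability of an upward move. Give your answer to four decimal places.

Risk-neutral probability p = (e^0.12 − 0.9)/(1.25 − 0.9) = 0.2275/0.3500 = 0.6500

p = 0.6500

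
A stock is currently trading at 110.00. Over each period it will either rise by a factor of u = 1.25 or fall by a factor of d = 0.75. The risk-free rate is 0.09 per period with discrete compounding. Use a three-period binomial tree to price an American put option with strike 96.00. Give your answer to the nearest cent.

4.97

Risk-neutral probability p = (1 + 0.09 − 0.75)/(1.25 − 0.75) = 0.3400/0.5000 = 0.6800
Terminal stock prices: S_uuu = 214.8, S_uud = 128.9, S_udd = 77.34, S_ddd = 46.41
Terminal payoffs (K − S): max(-118.8, 0) = 0, max(-32.91, 0) = 0, max(18.66, 0) = 18.66, max(49.59, 0) = 49.59
Node uu (S = 171.9): continuation = 1/1.09·[0.6800·0.0000 + 0.3200·0.0000] = 0.0000; exercise value = 0.0000 ≤ continuation, so V_uu = 0.0000
Node ud (S = 103.1): continuation = 1/1.09·[0.6800·0.0000 + 0.3200·18.6562] = 5.4771; exercise value = 0.0000 ≤ continuation, so V_ud = 5.4771
Node dd (S = 61.88): continuation = 1/1.09·[0.6800·18.6562 + 0.3200·49.5938] = 26.1984; exercise value = 34.1250 > continuation, so V_dd = 34.1250 (exercise)
Node u (S = 137.5): continuation = 1/1.09·[0.6800·0.0000 + 0.3200·5.4771] = 1.6079; exercise value = 0.0000 ≤ continuation, so V_u = 1.6079
Node d (S = 82.5): continuation = 1/1.09·[0.6800·5.4771 + 0.3200·34.1250] = 13.4352; exercise value = 13.5000 > continuation, so V_d = 13.5000 (exercise)
Node 0 (S = 110): continuation = 1/1.09·[0.6800·1.6079 + 0.3200·13.5000] = 4.9664; exercise value = 0.0000 ≤ continuation, so V_0 = 4.9664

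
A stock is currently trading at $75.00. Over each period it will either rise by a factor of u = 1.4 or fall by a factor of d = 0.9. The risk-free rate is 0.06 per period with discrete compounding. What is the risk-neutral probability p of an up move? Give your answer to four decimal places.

Risk-neutral probability p = (1 + 0.06 − 0.9)/(1.4 − 0.9) = 0.1600/0.5000 = 0.3200

p = 0.3200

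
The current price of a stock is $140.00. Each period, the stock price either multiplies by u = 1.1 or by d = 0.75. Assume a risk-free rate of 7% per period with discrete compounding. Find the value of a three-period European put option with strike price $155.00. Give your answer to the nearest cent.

$6.08

Risk-neutral probability p = (1 + 0.07 − 0.75)/(1.1 − 0.75) = 0.3200/0.3500 = 0.9143
Terminal stock prices: S_uuu = 186.3, S_uud = 127.1, S_udd = 86.62, S_ddd = 59.06
Terminal payoffs (K − S): max(-31.34, 0) = 0, max(27.95, 0) = 27.95, max(68.38, 0) = 68.38, max(95.94, 0) = 95.94
Node uu (S = 169.4): V_uu = 1/1.07·[0.9143·0.0000 + 0.0857·27.9500] = 2.2390
Node ud (S = 115.5): V_ud = 1/1.07·[0.9143·27.9500 + 0.0857·68.3750] = 29.3598
Node dd (S = 78.75): V_dd = 1/1.07·[0.9143·68.3750 + 0.0857·95.9375] = 66.1098
Node u (S = 154): V_u = 1/1.07·[0.9143·2.2390 + 0.0857·29.3598] = 4.2651
Node d (S = 105): V_d = 1/1.07·[0.9143·29.3598 + 0.0857·66.1098] = 30.3830
Node 0 (S = 140): V_0 = 1/1.07·[0.9143·4.2651 + 0.0857·30.3830] = 6.0783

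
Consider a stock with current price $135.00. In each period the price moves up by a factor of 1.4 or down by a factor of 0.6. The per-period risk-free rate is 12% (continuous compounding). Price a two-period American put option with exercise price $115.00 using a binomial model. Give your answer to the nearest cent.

$10.55

Risk-neutral probability p = (e^0.12 − 0.6)/(1.4 − 0.6) = 0.5275/0.8000 = 0.6594
Terminal stock prices: S_uu = 264.6, S_ud = 113.4, S_dd = 48.6
Terminal payoffs (K − S): max(-149.6, 0) = 0, max(1.6, 0) = 1.6, max(66.4, 0) = 66.4
Node u (S = 189): continuation = e^(−0.12)·[0.6594·0.0000 + 0.3406·1.6000] = 0.4834; exercise value = 0.0000 ≤ continuation, so V_u = 0.4834
Node d (S = 81): continuation = e^(−0.12)·[0.6594·1.6000 + 0.3406·66.4000] = 20.9959; exercise value = 34.0000 > continuation, so V_d = 34.0000 (exercise)
Node 0 (S = 135): continuation = e^(−0.12)·[0.6594·0.4834 + 0.3406·34.0000] = 10.5544; exercise value = 0.0000 ≤ continuation, so V_0 = 10.5544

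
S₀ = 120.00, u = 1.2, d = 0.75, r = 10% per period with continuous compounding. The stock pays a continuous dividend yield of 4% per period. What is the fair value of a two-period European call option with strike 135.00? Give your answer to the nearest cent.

14.86

Per-period risk-free factor R = e^0.1 = 1.1052; dividend-adjusted growth = e^(0.1−0.04) = 1.0618.
Risk-neutral probability p = (1.0618 − 0.75)/(1.2 − 0.75) = 0.3118/0.4500 = 0.6930
Terminal stock prices: S_uu = 172.8, S_ud = 108, S_dd = 67.5
Terminal payoffs (S − K): max(37.8, 0) = 37.8, max(-27, 0) = 0, max(-67.5, 0) = 0
Node u (S = 144): V_u = e^(−0.1)·[0.6930·37.8000 + 0.3070·0.0000] = 23.7016
Node d (S = 90): V_d = e^(−0.1)·[0.6930·0.0000 + 0.3070·0.0000] = 0.0000
Node 0 (S = 120): V_0 = e^(−0.1)·[0.6930·23.7016 + 0.3070·0.0000] = 14.8615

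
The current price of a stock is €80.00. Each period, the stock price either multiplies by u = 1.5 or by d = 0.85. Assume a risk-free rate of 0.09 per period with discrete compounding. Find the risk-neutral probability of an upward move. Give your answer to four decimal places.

p = 0.3692

Risk-neutral probability p = (1 + 0.09 − 0.85)/(1.5 − 0.85) = 0.2400/0.6500 = 0.3692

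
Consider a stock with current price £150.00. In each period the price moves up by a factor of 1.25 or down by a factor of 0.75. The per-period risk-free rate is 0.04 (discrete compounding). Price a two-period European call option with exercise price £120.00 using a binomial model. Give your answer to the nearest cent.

Risk-neutral probability p = (1 + 0.04 − 0.75)/(1.25 − 0.75) = 0.2900/0.5000 = 0.5800
Terminal stock prices: S_uu = 234.4, S_ud = 140.6, S_dd = 84.38
Terminal payoffs (S − K): max(114.4, 0) = 114.4, max(20.62, 0) = 20.62, max(-35.62, 0) = 0
Node u (S = 187.5): V_u = 1/1.04·[0.5800·114.3750 + 0.4200·20.6250] = 72.1154
Node d (S = 112.5): V_d = 1/1.04·[0.5800·20.6250 + 0.4200·0.0000] = 11.5024
Node 0 (S = 150): V_0 = 1/1.04·[0.5800·72.1154 + 0.4200·11.5024] = 44.8634

£44.86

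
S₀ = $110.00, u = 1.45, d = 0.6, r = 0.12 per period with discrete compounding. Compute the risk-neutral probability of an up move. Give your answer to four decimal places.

Risk-neutral probability p = (1 + 0.12 − 0.6)/(1.45 − 0.6) = 0.5200/0.8500 = 0.6118

p = 0.6118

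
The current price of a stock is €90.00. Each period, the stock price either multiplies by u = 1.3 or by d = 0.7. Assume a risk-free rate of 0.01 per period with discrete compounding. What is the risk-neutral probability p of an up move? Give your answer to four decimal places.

Risk-neutral probability p = (1 + 0.01 − 0.7)/(1.3 − 0.7) = 0.3100/0.6000 = 0.5167

p = 0.5167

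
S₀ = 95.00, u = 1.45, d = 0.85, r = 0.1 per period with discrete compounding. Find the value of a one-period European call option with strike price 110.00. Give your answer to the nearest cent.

10.51

Risk-neutral probability p = (1 + 0.1 − 0.85)/(1.45 − 0.85) = 0.2500/0.6000 = 0.4167
Terminal stock prices: S_u = 137.8, S_d = 80.75
Terminal payoffs (S − K): max(27.75, 0) = 27.75, max(-29.25, 0) = 0
Node 0 (S = 95): V_0 = 1/1.1·[0.4167·27.7500 + 0.5833·0.0000] = 10.5114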